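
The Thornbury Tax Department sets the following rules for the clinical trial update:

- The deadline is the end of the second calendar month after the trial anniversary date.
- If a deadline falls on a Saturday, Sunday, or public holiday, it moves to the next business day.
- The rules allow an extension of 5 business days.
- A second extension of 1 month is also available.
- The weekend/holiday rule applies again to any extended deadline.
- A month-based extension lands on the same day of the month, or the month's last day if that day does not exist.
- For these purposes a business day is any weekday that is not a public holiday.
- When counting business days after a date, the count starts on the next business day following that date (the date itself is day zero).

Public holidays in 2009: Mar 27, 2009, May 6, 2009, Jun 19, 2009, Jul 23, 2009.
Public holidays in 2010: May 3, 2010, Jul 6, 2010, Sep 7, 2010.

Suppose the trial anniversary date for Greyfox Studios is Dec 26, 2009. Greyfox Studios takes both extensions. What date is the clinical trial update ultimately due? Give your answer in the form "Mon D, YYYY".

The second month after Dec 26, 2009 is February 2010, whose last day is Feb 28, 2010.
Feb 28, 2010 is a Sunday, so it moves to the next business day, Mar 1, 2010 (Monday).
The 5-business-day extension runs from Mar 1, 2010 to Mar 8, 2010.
Since Mar 8, 2010 is a Monday and not a holiday, the date is unchanged.
The 1 month extension carries Mar 8, 2010 to Apr 8, 2010.
Apr 8, 2010 (Thursday) is already a business day.
So the filing is due Apr 8, 2010.

Apr 8, 2010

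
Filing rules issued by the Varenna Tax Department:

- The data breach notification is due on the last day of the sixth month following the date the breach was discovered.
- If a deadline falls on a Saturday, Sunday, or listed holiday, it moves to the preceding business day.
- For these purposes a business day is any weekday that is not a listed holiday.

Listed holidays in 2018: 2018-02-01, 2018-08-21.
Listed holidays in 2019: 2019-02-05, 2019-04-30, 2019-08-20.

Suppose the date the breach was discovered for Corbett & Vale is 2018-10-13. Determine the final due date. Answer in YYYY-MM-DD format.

2019-04-29

6 months after 2018-10-13 falls in April 2019; the last day of that month is 2019-04-30.
2019-04-30 falls on a listed holiday. Rolling to the preceding business day gives 2019-04-29, a Monday.
Deadline: 2019-04-29.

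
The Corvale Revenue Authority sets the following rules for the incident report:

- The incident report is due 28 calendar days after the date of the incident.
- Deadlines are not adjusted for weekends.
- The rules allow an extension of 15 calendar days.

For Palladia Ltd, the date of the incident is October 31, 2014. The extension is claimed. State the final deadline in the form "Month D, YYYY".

December 13, 2014

28 calendar days after October 31, 2014 is November 28, 2014.
November 28, 2014 falls on a Friday. The rules make no weekend/holiday allowance, so it remains November 28, 2014.
Add the 15 calendar-day extension to November 28, 2014: December 13, 2014.
December 13, 2014 falls on a Saturday. The rules make no weekend/holiday allowance, so it remains December 13, 2014.
So the filing is due December 13, 2014.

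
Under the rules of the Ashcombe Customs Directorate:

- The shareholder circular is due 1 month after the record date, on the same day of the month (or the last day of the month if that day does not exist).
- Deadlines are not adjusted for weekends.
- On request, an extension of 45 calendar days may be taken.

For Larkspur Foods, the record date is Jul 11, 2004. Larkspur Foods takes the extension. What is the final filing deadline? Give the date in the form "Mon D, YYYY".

Moving 1 month forward from Jul 11, 2004 on the corresponding day gives Aug 11, 2004.
No adjustment is made for weekends or holidays, so Aug 11, 2004 stands.
With the 45-day extension, Aug 11, 2004 becomes Sep 25, 2004.
Sep 25, 2004 falls on a Saturday. The rules make no weekend/holiday allowance, so it remains Sep 25, 2004.
Deadline: Sep 25, 2004.

Sep 25, 2004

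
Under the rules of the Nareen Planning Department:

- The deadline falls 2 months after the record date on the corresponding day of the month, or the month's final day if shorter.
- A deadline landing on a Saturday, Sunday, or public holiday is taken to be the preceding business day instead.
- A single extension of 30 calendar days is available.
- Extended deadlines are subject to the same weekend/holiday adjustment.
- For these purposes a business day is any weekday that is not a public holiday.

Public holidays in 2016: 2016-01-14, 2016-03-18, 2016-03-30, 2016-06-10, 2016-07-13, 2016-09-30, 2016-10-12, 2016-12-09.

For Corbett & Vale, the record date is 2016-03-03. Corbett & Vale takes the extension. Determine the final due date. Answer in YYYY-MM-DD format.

2016-06-02

Moving 2 months forward from 2016-03-03 on the corresponding day gives 2016-05-03.
Since 2016-05-03 is a Tuesday and not a holiday, the date is unchanged.
With the 30-day extension, 2016-05-03 becomes 2016-06-02.
Since 2016-06-02 is a Thursday and not a holiday, the date is unchanged.
So the filing is due 2016-06-02.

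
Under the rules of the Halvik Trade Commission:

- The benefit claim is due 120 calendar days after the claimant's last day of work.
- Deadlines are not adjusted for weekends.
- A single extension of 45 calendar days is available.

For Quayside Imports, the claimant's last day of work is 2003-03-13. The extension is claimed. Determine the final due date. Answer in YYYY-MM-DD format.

Trigger date 2003-03-13 + 120 calendar days = 2003-07-11.
2003-07-11 is a Friday; no weekend or holiday adjustment applies.
Applying the 45-calendar-day extension: 2003-07-11 + 45 days = 2003-08-25.
2003-08-25 is a Monday; no weekend or holiday adjustment applies.
Final deadline: 2003-08-25.

2003-08-25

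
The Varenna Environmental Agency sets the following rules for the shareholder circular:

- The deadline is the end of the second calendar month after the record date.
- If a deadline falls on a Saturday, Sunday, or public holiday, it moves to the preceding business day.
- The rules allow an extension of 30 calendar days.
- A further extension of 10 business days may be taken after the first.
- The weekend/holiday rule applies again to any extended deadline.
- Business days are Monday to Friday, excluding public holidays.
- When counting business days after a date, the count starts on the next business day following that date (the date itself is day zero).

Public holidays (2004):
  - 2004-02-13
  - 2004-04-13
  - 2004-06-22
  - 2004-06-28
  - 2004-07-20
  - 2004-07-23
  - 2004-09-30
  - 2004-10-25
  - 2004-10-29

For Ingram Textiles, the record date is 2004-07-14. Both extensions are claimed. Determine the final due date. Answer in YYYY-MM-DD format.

The second month after 2004-07-14 is September 2004, whose last day is 2004-09-30.
2004-09-30 is a listed holiday; the preceding business day is 2004-09-29 (Wednesday).
Applying the 30-calendar-day extension: 2004-09-29 + 30 days = 2004-10-29.
2004-10-29 is a listed holiday, so it moves to the preceding business day, 2004-10-28 (Thursday).
Counting 10 further business days from 2004-10-28 reaches 2004-11-12.
2004-11-12 is a Friday and not a listed holiday, so it stands.
The final due date is 2004-11-12.

2004-11-12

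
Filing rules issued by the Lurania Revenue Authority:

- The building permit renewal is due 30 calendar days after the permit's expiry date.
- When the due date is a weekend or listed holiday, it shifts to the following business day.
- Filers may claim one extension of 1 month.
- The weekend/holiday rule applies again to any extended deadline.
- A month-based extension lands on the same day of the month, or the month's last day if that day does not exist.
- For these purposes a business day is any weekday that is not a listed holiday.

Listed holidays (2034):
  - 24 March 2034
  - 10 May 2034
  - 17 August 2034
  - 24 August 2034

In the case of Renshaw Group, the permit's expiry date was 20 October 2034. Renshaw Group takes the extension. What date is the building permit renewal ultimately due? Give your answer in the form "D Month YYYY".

Adding 30 calendar days to 20 October 2034 gives 19 November 2034.
19 November 2034 is a Sunday, so it moves to the next business day, 20 November 2034 (Monday).
Applying the 1 month extension: 1 month after 20 November 2034 is 20 December 2034.
20 December 2034 is a Wednesday and not a listed holiday, so it stands.
The final due date is 20 December 2034.

20 December 2034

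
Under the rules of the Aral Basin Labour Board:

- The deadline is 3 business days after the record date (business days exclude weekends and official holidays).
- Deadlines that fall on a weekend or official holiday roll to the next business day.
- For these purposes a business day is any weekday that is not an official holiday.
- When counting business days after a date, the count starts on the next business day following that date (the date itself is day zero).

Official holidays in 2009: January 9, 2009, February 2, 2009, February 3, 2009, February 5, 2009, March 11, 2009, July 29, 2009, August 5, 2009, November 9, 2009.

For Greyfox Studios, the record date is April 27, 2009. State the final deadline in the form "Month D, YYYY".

Starting the day after April 27, 2009 and counting 3 business days lands on April 30, 2009.
April 30, 2009 is a Thursday and not a listed holiday, so it stands.
Deadline: April 30, 2009.

April 30, 2009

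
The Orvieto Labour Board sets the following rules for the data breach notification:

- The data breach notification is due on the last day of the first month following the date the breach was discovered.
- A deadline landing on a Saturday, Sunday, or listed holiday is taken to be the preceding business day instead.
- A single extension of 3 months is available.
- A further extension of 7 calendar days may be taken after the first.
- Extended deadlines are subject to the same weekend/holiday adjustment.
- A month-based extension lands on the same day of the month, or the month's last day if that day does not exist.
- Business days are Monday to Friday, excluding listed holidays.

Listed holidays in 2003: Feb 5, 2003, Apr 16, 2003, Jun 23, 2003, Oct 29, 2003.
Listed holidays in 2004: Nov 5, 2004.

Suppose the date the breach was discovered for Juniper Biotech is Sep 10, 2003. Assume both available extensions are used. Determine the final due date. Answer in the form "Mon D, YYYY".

Feb 6, 2004

1 month after Sep 10, 2003 falls in October 2003; the last day of that month is Oct 31, 2003.
Oct 31, 2003 is a Friday and not a listed holiday, so it stands.
Applying the 3 months extension: 3 months after Oct 31, 2003 is Jan 31, 2004.
Jan 31, 2004 is a Saturday, so it moves to the preceding business day, Jan 30, 2004 (Friday).
Add the 7 calendar-day extension to Jan 30, 2004: Feb 6, 2004.
Feb 6, 2004 (Friday) is already a business day.
The final due date is Feb 6, 2004.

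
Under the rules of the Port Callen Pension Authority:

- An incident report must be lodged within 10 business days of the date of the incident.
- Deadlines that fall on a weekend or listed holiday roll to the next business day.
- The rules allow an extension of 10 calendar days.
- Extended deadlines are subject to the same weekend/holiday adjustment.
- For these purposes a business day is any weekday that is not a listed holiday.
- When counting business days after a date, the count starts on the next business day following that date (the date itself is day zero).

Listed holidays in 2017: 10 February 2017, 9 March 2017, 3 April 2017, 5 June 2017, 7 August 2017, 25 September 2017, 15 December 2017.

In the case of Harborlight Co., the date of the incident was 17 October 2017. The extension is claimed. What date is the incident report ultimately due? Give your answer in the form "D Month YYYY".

10 November 2017

10 business days after 17 October 2017, excluding weekends and holidays, is 31 October 2017.
31 October 2017 (Tuesday) is already a business day.
The 10-calendar-day extension moves the deadline from 31 October 2017 to 10 November 2017.
10 November 2017 falls on a Friday, which is a business day, so no adjustment is needed.
Final deadline: 10 November 2017.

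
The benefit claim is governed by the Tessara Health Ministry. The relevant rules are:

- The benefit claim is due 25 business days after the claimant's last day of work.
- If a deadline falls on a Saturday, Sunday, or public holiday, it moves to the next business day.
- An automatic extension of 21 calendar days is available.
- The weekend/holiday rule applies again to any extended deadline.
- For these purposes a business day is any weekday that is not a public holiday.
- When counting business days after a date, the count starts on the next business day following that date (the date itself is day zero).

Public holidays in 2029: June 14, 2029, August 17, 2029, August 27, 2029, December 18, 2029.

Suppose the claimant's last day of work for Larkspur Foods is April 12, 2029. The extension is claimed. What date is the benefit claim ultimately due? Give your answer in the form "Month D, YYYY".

June 7, 2029

Starting the day after April 12, 2029 and counting 25 business days lands on May 17, 2029.
Since May 17, 2029 is a Thursday and not a holiday, the date is unchanged.
With the 21-day extension, May 17, 2029 becomes June 7, 2029.
Since June 7, 2029 is a Thursday and not a holiday, the date is unchanged.
Final deadline: June 7, 2029.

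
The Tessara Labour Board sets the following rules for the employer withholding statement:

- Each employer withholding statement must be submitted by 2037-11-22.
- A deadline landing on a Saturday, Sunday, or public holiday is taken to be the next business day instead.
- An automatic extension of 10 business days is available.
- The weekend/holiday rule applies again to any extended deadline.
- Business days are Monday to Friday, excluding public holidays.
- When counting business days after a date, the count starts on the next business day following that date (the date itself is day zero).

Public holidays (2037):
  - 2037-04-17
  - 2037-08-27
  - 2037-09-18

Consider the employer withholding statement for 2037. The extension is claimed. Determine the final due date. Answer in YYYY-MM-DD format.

Start from the fixed due date, 2037-11-22.
2037-11-22 is a Sunday, so it moves to the next business day, 2037-11-23 (Monday).
Applying the 10-business-day extension: 10 business days after 2037-11-23 is 2037-12-07.
2037-12-07 is a Monday and not a listed holiday, so it stands.
So the filing is due 2037-12-07.

2037-12-07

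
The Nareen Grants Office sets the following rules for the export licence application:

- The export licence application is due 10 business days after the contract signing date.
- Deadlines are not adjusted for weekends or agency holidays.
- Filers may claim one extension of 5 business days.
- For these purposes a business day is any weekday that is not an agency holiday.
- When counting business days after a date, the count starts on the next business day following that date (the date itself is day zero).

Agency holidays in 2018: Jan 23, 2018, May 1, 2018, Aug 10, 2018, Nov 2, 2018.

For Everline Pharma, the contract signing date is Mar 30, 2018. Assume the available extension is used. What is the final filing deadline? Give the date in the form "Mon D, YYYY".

Counting 10 business days after Mar 30, 2018 (skipping weekends and listed holidays) reaches Apr 13, 2018.
Apr 13, 2018 is a Friday; no weekend or holiday adjustment applies.
Applying the 5-business-day extension: 5 business days after Apr 13, 2018 is Apr 20, 2018.
Apr 20, 2018 is a Friday; no weekend or holiday adjustment applies.
The final due date is Apr 20, 2018.

Apr 20, 2018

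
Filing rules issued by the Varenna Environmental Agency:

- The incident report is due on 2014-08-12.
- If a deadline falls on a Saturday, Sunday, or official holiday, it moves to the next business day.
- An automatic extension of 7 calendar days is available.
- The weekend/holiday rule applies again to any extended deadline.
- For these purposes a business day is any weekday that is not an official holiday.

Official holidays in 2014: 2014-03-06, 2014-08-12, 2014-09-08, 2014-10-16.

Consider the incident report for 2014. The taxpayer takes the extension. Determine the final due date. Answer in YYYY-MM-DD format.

2014-08-20

The stated deadline is 2014-08-12.
2014-08-12 falls on a listed holiday. Rolling to the next business day gives 2014-08-13, a Wednesday.
Applying the 7-calendar-day extension: 2014-08-13 + 7 days = 2014-08-20.
2014-08-20 (Wednesday) is already a business day.
Deadline: 2014-08-20.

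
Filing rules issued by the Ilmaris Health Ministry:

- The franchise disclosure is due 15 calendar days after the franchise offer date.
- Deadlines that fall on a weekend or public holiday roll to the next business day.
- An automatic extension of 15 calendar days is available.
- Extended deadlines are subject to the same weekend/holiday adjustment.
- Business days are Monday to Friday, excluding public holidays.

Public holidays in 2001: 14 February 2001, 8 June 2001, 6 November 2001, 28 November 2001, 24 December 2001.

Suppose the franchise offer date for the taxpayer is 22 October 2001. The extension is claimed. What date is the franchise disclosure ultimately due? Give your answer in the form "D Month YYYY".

22 November 2001

Adding 15 calendar days to 22 October 2001 gives 6 November 2001.
6 November 2001 is a listed holiday, so it moves to the next business day, 7 November 2001 (Wednesday).
With the 15-day extension, 7 November 2001 becomes 22 November 2001.
Since 22 November 2001 is a Thursday and not a holiday, the date is unchanged.
The final due date is 22 November 2001.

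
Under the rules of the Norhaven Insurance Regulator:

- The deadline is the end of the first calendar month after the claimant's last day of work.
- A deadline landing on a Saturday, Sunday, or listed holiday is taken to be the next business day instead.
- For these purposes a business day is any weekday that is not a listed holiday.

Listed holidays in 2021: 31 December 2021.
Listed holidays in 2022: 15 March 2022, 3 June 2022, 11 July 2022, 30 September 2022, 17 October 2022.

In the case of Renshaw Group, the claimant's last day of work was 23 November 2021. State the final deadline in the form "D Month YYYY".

3 January 2022

1 month after 23 November 2021 falls in December 2021; the last day of that month is 31 December 2021.
31 December 2021 is a listed holiday, so it moves to the next business day, 3 January 2022 (Monday).
Final deadline: 3 January 2022.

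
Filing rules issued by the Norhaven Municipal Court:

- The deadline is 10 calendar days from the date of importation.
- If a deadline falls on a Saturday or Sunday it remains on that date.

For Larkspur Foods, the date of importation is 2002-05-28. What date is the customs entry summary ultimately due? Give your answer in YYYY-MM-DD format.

2002-06-07

Adding 10 calendar days to 2002-05-28 gives 2002-06-07.
2002-06-07 is a Friday; no weekend or holiday adjustment applies.
The final due date is 2002-06-07.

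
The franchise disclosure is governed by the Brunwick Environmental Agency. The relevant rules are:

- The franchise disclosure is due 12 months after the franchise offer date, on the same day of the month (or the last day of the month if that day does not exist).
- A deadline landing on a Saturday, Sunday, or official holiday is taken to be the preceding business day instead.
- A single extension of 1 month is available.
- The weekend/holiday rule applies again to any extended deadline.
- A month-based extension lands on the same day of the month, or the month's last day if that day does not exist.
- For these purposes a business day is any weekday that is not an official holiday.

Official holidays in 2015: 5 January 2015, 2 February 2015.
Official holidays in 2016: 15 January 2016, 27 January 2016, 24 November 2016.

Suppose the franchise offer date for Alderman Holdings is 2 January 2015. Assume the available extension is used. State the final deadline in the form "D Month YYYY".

Moving 12 months forward from 2 January 2015 on the corresponding day gives 2 January 2016.
Because 2 January 2016 is a Saturday, the deadline becomes 1 January 2016 (Friday).
Applying the 1 month extension: 1 month after 1 January 2016 is 1 February 2016.
1 February 2016 (Monday) is already a business day.
So the filing is due 1 February 2016.

1 February 2016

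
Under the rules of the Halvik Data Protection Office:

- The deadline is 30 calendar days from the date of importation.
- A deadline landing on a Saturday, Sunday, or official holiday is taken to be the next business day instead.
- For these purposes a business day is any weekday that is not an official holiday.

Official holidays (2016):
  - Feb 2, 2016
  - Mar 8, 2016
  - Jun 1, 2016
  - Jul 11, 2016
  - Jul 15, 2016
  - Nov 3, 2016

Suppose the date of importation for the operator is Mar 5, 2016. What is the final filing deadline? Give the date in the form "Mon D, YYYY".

From Mar 5, 2016, 30 calendar days later is Apr 4, 2016.
Since Apr 4, 2016 is a Monday and not a holiday, the date is unchanged.
Deadline: Apr 4, 2016.

Apr 4, 2016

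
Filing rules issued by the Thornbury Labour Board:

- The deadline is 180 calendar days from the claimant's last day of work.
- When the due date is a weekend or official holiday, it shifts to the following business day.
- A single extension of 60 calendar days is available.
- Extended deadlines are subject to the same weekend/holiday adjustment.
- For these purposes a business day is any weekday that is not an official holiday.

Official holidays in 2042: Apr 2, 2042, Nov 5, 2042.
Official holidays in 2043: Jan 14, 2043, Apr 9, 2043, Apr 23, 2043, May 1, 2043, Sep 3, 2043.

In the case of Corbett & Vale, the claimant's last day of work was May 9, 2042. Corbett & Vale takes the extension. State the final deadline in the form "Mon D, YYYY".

Jan 5, 2043

180 calendar days after May 9, 2042 is Nov 5, 2042.
Nov 5, 2042 falls on a listed holiday. Rolling to the next business day gives Nov 6, 2042, a Thursday.
Add the 60 calendar-day extension to Nov 6, 2042: Jan 5, 2043.
Since Jan 5, 2043 is a Monday and not a holiday, the date is unchanged.
Deadline: Jan 5, 2043.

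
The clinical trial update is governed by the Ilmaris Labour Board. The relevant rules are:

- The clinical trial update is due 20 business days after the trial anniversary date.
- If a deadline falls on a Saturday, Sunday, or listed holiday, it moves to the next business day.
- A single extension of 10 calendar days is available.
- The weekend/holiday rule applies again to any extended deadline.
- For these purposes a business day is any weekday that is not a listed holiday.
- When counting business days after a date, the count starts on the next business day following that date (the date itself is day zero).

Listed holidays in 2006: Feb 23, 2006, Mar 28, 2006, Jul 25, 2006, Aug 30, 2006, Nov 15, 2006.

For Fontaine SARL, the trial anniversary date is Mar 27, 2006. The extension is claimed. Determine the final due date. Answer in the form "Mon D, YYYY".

20 business days after Mar 27, 2006, excluding weekends and holidays, is Apr 25, 2006.
Apr 25, 2006 (Tuesday) is already a business day.
Applying the 10-calendar-day extension: Apr 25, 2006 + 10 days = May 5, 2006.
Since May 5, 2006 is a Friday and not a holiday, the date is unchanged.
So the filing is due May 5, 2006.

May 5, 2006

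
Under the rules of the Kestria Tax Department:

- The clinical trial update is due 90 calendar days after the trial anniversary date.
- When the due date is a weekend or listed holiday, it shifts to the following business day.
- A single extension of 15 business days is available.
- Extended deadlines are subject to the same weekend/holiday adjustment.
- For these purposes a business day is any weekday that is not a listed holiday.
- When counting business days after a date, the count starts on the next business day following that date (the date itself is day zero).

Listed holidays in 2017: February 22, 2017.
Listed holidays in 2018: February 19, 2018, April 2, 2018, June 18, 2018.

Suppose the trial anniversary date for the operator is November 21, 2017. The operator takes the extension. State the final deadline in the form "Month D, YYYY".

Trigger date November 21, 2017 + 90 calendar days = February 19, 2018.
Because February 19, 2018 is a listed holiday, the deadline becomes February 20, 2018 (Tuesday).
Applying the 15-business-day extension: 15 business days after February 20, 2018 is March 13, 2018.
March 13, 2018 is a Tuesday and not a listed holiday, so it stands.
The final due date is March 13, 2018.

March 13, 2018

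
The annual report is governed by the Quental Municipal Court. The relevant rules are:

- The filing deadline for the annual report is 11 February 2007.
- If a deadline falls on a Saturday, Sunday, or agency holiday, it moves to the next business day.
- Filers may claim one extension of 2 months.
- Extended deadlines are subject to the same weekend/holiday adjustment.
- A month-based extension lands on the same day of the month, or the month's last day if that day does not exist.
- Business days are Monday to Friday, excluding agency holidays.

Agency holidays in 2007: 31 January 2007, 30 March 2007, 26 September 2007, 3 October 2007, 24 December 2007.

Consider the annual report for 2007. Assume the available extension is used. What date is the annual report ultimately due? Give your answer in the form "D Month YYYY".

12 April 2007

The stated deadline is 11 February 2007.
11 February 2007 falls on a Sunday. Rolling to the next business day gives 12 February 2007, a Monday.
The 2 months extension carries 12 February 2007 to 12 April 2007.
12 April 2007 falls on a Thursday, which is a business day, so no adjustment is needed.
So the filing is due 12 April 2007.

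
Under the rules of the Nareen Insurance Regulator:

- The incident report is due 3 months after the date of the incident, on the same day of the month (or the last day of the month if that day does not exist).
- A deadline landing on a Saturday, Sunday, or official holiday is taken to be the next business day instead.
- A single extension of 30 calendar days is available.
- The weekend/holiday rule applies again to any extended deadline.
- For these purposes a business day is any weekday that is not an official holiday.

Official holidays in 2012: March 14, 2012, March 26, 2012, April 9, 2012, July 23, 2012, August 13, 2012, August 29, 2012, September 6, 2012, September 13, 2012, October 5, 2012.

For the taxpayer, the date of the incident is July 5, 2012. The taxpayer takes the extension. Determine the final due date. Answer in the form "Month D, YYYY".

November 7, 2012

3 months after July 5, 2012, on the same day of the month, is October 5, 2012.
October 5, 2012 is a listed holiday, so it moves to the next business day, October 8, 2012 (Monday).
With the 30-day extension, October 8, 2012 becomes November 7, 2012.
November 7, 2012 is a Wednesday and not a listed holiday, so it stands.
The final due date is November 7, 2012.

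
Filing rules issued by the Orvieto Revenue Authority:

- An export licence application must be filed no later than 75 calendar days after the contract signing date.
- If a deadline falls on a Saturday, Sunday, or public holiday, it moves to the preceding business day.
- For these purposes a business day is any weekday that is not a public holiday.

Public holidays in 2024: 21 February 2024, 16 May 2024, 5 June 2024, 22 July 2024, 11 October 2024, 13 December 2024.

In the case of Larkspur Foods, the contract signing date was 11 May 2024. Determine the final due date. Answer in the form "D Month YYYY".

25 July 2024

From 11 May 2024, 75 calendar days later is 25 July 2024.
25 July 2024 (Thursday) is already a business day.
Final deadline: 25 July 2024.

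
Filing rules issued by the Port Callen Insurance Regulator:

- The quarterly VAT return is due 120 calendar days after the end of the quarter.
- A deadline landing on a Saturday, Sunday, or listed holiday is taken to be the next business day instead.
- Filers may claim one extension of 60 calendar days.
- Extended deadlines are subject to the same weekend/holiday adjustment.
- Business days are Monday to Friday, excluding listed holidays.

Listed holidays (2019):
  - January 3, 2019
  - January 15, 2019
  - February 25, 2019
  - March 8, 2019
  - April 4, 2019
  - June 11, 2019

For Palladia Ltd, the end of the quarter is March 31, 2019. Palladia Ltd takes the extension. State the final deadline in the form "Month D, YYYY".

Adding 120 calendar days to March 31, 2019 gives July 29, 2019.
July 29, 2019 falls on a Monday, which is a business day, so no adjustment is needed.
Add the 60 calendar-day extension to July 29, 2019: September 27, 2019.
Since September 27, 2019 is a Friday and not a holiday, the date is unchanged.
So the filing is due September 27, 2019.

September 27, 2019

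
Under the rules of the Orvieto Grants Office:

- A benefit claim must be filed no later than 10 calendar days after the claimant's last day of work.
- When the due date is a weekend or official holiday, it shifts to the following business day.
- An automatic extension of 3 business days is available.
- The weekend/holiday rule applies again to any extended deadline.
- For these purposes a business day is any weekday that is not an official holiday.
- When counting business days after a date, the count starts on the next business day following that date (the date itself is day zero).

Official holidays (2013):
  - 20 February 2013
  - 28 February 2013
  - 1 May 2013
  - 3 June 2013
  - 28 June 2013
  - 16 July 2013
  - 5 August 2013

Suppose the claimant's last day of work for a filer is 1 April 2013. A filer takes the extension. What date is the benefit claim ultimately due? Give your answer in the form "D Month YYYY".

Adding 10 calendar days to 1 April 2013 gives 11 April 2013.
Since 11 April 2013 is a Thursday and not a holiday, the date is unchanged.
The 3-business-day extension runs from 11 April 2013 to 16 April 2013.
16 April 2013 is a Tuesday and not a listed holiday, so it stands.
So the filing is due 16 April 2013.

16 April 2013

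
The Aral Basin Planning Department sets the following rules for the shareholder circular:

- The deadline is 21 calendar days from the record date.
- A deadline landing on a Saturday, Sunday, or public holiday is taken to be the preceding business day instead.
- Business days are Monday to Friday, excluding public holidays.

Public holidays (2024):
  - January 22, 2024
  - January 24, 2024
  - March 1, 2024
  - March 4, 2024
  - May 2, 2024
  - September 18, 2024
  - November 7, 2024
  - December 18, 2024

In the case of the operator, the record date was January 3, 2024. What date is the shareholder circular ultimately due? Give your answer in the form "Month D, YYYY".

From January 3, 2024, 21 calendar days later is January 24, 2024.
Because January 24, 2024 is a listed holiday, the deadline becomes January 23, 2024 (Tuesday).
So the filing is due January 23, 2024.

January 23, 2024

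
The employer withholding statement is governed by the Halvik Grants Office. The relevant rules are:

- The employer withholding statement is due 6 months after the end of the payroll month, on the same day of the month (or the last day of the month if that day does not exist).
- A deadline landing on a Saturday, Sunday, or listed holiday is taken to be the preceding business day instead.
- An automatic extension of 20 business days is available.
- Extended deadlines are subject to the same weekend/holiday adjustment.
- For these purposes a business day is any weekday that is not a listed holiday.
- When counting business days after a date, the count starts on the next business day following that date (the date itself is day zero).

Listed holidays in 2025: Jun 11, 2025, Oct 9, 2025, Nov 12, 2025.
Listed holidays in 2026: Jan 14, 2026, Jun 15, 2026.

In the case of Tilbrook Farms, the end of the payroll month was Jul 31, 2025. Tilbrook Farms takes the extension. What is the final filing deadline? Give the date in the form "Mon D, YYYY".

Feb 27, 2026

6 months after Jul 31, 2025, on the same day of the month, is Jan 31, 2026.
Because Jan 31, 2026 is a Saturday, the deadline becomes Jan 30, 2026 (Friday).
The 20-business-day extension runs from Jan 30, 2026 to Feb 27, 2026.
Feb 27, 2026 falls on a Friday, which is a business day, so no adjustment is needed.
So the filing is due Feb 27, 2026.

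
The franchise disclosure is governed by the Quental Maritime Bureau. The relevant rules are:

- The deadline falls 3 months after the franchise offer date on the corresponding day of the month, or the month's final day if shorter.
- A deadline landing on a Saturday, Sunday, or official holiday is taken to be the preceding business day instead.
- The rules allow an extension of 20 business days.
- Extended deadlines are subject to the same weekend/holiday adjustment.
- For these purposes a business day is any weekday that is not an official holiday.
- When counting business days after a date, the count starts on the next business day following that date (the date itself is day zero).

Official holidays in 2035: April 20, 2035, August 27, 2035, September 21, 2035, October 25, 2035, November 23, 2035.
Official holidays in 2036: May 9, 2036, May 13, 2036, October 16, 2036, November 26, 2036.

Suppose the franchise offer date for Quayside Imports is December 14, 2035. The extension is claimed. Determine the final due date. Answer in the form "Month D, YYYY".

April 11, 2036

3 months after December 14, 2035, on the same day of the month, is March 14, 2036.
Since March 14, 2036 is a Friday and not a holiday, the date is unchanged.
Counting 20 further business days from March 14, 2036 reaches April 11, 2036.
Since April 11, 2036 is a Friday and not a holiday, the date is unchanged.
The final due date is April 11, 2036.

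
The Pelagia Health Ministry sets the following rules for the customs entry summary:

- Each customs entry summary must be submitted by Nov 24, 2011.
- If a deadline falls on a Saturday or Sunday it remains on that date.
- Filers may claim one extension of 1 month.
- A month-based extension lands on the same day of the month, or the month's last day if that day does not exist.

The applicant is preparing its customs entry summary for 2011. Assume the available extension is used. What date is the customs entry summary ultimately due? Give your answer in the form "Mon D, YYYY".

The statutory due date is Nov 24, 2011.
No adjustment is made for weekends or holidays, so Nov 24, 2011 stands.
The 1 month extension carries Nov 24, 2011 to Dec 24, 2011.
Dec 24, 2011 falls on a Saturday. The rules make no weekend/holiday allowance, so it remains Dec 24, 2011.
So the filing is due Dec 24, 2011.

Dec 24, 2011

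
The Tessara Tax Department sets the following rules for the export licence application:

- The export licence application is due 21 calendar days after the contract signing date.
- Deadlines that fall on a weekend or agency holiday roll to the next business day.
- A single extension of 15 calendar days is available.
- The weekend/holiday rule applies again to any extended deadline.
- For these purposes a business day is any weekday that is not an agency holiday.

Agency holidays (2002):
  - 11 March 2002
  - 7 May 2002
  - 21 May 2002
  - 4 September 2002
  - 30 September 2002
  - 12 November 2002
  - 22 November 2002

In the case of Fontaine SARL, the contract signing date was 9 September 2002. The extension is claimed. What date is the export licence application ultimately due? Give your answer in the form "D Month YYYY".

16 October 2002

21 calendar days after 9 September 2002 is 30 September 2002.
30 September 2002 is a listed holiday, so it moves to the next business day, 1 October 2002 (Tuesday).
Add the 15 calendar-day extension to 1 October 2002: 16 October 2002.
16 October 2002 falls on a Wednesday, which is a business day, so no adjustment is needed.
The final due date is 16 October 2002.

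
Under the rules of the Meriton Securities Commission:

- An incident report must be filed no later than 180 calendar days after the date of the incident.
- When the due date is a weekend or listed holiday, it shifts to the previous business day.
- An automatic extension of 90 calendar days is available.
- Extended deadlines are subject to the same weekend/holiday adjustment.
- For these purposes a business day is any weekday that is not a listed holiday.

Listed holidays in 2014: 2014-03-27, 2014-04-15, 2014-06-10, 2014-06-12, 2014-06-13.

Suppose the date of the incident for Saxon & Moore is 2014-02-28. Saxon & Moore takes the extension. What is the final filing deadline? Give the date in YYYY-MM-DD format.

2014-11-25

From 2014-02-28, 180 calendar days later is 2014-08-27.
2014-08-27 (Wednesday) is already a business day.
Applying the 90-calendar-day extension: 2014-08-27 + 90 days = 2014-11-25.
Since 2014-11-25 is a Tuesday and not a holiday, the date is unchanged.
So the filing is due 2014-11-25.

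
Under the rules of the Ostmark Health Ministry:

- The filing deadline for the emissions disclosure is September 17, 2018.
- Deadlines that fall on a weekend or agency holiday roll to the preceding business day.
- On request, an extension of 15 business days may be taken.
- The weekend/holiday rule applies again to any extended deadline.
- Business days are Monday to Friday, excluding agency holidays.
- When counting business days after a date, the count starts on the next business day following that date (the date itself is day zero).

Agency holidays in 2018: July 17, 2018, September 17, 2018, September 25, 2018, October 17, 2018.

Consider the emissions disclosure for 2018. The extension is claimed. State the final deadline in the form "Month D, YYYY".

Start from the fixed due date, September 17, 2018.
Because September 17, 2018 is a listed holiday, the deadline becomes September 14, 2018 (Friday).
Applying the 15-business-day extension: 15 business days after September 14, 2018 is October 9, 2018.
October 9, 2018 (Tuesday) is already a business day.
The final due date is October 9, 2018.

October 9, 2018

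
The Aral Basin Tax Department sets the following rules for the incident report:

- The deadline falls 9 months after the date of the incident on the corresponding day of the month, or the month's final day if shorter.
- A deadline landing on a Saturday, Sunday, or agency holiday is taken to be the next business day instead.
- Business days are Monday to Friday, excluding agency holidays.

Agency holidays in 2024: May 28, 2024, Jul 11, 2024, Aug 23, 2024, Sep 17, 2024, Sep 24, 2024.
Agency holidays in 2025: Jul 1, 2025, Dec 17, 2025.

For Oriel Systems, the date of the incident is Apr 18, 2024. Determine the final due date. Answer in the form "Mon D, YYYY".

9 months from Apr 18, 2024 is Jan 18, 2025.
Jan 18, 2025 is a Saturday; the next business day is Jan 20, 2025 (Monday).
So the filing is due Jan 20, 2025.

Jan 20, 2025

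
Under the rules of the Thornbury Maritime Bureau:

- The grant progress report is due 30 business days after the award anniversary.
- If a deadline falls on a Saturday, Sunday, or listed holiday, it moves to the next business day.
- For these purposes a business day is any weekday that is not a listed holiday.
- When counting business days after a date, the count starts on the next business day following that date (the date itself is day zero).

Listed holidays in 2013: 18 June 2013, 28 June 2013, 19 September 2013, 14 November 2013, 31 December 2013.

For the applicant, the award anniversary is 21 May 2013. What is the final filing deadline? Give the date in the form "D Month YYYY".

4 July 2013

Counting 30 business days after 21 May 2013 (skipping weekends and listed holidays) reaches 4 July 2013.
4 July 2013 (Thursday) is already a business day.
Final deadline: 4 July 2013.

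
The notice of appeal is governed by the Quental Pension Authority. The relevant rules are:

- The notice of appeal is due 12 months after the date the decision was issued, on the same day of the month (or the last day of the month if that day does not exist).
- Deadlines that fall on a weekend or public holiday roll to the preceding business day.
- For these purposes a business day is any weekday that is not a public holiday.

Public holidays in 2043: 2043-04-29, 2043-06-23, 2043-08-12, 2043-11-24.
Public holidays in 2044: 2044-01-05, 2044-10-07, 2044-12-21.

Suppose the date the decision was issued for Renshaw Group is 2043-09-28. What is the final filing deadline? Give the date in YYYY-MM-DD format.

12 months after 2043-09-28, on the same day of the month, is 2044-09-28.
2044-09-28 is a Wednesday and not a listed holiday, so it stands.
Deadline: 2044-09-28.

2044-09-28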